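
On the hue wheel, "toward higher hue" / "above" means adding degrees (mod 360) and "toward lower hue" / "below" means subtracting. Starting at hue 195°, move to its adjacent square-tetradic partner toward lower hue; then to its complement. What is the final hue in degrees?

−90° (square ↓): 195 − 90 = 105°
+180° (complement): 105 + 180 = 285°

285°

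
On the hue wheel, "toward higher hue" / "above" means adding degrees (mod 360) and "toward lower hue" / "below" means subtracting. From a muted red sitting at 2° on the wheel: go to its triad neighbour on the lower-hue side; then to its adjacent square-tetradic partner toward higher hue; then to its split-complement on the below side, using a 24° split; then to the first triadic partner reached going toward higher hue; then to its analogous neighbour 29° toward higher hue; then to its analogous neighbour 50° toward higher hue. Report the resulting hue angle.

2 − 120 = -118 → -118 + 360 = 242°   (triadic ↓)
242 + 90 = 332°   (square ↑)
332 + 156 = 488 → 488 − 360 = 128°   (split-comp 24° ↓)
128 + 120 = 248°   (triadic ↑)
248 + 29 = 277°   (analog 29° ↑)
277 + 50 = 327°   (analog 50° ↑)

327°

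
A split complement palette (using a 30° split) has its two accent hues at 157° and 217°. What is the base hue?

The accents sit 30° either side of the complement, so the complement is their short-arc midpoint on the wheel.
Short-arc midpoint of 157° and 217°: 187°.
Base is 180° from the complement: 187 − 180 = 7°

7°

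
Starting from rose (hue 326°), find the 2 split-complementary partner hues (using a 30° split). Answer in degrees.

116° and 176°

Split-complementary hues sit 30° either side of the complement.
Complement of 326°: 326 + 180 = 506 → 506 − 360 = 146°
146 − 30 = 116°
146 + 30 = 176°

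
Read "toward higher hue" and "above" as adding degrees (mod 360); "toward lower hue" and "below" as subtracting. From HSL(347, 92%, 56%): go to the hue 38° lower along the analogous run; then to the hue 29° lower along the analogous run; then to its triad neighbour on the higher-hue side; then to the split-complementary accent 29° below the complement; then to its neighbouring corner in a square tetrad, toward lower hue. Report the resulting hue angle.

347 − 38 = 309°   (analog 38° ↓)
309 − 29 = 280°   (analog 29° ↓)
280 + 120 = 400 → 400 − 360 = 40°   (triadic ↑)
40 + 151 = 191°   (split-comp 29° ↓)
191 − 90 = 101°   (square ↓)

101°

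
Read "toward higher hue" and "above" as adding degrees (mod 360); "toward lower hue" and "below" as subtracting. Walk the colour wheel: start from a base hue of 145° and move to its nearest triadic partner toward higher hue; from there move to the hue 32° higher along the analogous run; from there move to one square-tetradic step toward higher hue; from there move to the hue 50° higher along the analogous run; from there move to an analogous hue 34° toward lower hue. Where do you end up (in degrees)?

43°

triadic ↑ +120°: 145 + 120 = 265°
analog 32° ↑ +32°: 265 + 32 = 297°
square ↑ +90°: 297 + 90 = 387 → 387 − 360 = 27°
analog 50° ↑ +50°: 27 + 50 = 77°
analog 34° ↓ −34°: 77 − 34 = 43°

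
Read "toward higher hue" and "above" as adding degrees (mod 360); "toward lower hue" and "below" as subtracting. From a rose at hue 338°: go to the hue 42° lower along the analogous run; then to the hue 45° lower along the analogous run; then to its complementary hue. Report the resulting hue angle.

71°

analog 42° ↓ −42°: 338 − 42 = 296°
analog 45° ↓ −45°: 296 − 45 = 251°
complement +180°: 251 + 180 = 431 → 431 − 360 = 71°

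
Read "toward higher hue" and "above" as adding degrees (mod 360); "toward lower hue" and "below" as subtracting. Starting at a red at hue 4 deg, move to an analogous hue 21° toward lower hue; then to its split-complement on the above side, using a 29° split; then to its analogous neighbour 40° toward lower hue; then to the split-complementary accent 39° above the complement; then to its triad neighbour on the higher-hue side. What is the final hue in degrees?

131°

4 − 21 = -17 → -17 + 360 = 343°   (analog 21° ↓)
343 + 209 = 552 → 552 − 360 = 192°   (split-comp 29° ↑)
192 − 40 = 152°   (analog 40° ↓)
152 + 219 = 371 → 371 − 360 = 11°   (split-comp 39° ↑)
11 + 120 = 131°   (triadic ↑)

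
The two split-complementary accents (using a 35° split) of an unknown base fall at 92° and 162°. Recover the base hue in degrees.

307°

The accents sit 35° either side of the complement, so the complement is their short-arc midpoint on the wheel.
Short-arc midpoint of 92° and 162°: 127°.
Base is 180° from the complement: 127 − 180 = -53 → -53 + 360 = 307°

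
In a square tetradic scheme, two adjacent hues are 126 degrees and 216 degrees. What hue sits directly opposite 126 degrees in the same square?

A square tetradic scheme places four hues 90° apart; opposite corners are 180° apart.
126 + 180 = 306°

306°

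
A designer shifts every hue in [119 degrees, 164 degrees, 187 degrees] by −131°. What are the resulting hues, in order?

348°, 33°, 56°

119 − 131 = -12 → -12 + 360 = 348°
164 − 131 = 33°
187 − 131 = 56°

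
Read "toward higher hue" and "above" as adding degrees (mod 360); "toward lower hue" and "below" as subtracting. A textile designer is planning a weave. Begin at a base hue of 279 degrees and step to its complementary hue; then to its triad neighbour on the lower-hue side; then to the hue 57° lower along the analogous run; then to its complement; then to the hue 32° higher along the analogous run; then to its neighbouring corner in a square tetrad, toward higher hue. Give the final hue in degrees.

224°

complement +180°: 279 + 180 = 459 → 459 − 360 = 99°
triadic ↓ −120°: 99 − 120 = -21 → -21 + 360 = 339°
analog 57° ↓ −57°: 339 − 57 = 282°
complement +180°: 282 + 180 = 462 → 462 − 360 = 102°
analog 32° ↑ +32°: 102 + 32 = 134°
square ↑ +90°: 134 + 90 = 224°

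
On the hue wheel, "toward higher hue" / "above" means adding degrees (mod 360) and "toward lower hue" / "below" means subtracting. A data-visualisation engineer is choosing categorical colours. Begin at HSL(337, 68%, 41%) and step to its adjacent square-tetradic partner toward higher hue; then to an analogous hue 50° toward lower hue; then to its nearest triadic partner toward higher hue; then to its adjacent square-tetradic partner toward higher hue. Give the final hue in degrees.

337 + 90 = 427 → 427 − 360 = 67°   (square ↑)
67 − 50 = 17°   (analog 50° ↓)
17 + 120 = 137°   (triadic ↑)
137 + 90 = 227°   (square ↑)

227°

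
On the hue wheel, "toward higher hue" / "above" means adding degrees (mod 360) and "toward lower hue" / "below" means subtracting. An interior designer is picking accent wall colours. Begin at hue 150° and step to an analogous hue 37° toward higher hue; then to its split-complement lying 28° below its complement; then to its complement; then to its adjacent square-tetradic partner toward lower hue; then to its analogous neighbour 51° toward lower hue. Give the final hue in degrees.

analog 37° ↑ +37°: 150 + 37 = 187°
split-comp 28° ↓ +152°: 187 + 152 = 339°
complement +180°: 339 + 180 = 519 → 519 − 360 = 159°
square ↓ −90°: 159 − 90 = 69°
analog 51° ↓ −51°: 69 − 51 = 18°

18°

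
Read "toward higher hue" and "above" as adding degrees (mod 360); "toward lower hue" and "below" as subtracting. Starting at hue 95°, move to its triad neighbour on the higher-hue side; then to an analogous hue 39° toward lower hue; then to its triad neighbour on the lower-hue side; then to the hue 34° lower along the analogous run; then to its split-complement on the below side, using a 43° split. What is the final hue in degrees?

159°

95 + 120 = 215°   (triadic ↑)
215 − 39 = 176°   (analog 39° ↓)
176 − 120 = 56°   (triadic ↓)
56 − 34 = 22°   (analog 34° ↓)
22 + 137 = 159°   (split-comp 43° ↓)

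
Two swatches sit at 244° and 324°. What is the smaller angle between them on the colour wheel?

|244 − 324| = 80.
80 ≤ 180, so the shorter arc is 80°.

80°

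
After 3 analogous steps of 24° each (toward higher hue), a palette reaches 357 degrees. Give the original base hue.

3 steps of 24° (toward higher hue) give a net shift of +72°.
Start = end − shift: 357 − 72 = 285°

285°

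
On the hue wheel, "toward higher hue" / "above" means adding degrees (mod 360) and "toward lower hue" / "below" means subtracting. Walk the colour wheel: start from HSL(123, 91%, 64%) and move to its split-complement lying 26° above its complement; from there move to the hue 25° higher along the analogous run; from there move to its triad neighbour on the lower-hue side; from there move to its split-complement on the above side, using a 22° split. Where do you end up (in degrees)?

split-comp 26° ↑ +206°: 123 + 206 = 329°
analog 25° ↑ +25°: 329 + 25 = 354°
triadic ↓ −120°: 354 − 120 = 234°
split-comp 22° ↑ +202°: 234 + 202 = 436 → 436 − 360 = 76°

76°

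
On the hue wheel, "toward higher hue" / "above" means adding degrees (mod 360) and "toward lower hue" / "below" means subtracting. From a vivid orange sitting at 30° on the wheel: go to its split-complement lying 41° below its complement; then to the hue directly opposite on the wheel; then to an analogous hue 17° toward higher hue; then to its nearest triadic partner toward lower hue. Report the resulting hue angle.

246°

+139° (split-comp 41° ↓): 30 + 139 = 169°
+180° (complement): 169 + 180 = 349°
+17° (analog 17° ↑): 349 + 17 = 366 → 366 − 360 = 6°
−120° (triadic ↓): 6 − 120 = -114 → -114 + 360 = 246°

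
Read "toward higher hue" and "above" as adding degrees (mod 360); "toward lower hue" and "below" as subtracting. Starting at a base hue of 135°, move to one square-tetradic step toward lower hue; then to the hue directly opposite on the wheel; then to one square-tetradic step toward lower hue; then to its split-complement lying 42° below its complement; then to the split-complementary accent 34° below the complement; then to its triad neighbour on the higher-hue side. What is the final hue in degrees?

179°

−90° (square ↓): 135 − 90 = 45°
+180° (complement): 45 + 180 = 225°
−90° (square ↓): 225 − 90 = 135°
+138° (split-comp 42° ↓): 135 + 138 = 273°
+146° (split-comp 34° ↓): 273 + 146 = 419 → 419 − 360 = 59°
+120° (triadic ↑): 59 + 120 = 179°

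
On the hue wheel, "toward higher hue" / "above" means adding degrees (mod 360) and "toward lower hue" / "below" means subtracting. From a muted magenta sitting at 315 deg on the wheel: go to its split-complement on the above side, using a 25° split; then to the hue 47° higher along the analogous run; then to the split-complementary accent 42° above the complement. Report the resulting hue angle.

69°

split-comp 25° ↑ +205°: 315 + 205 = 520 → 520 − 360 = 160°
analog 47° ↑ +47°: 160 + 47 = 207°
split-comp 42° ↑ +222°: 207 + 222 = 429 → 429 − 360 = 69°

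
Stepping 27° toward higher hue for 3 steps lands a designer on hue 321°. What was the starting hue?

3 steps of 27° (toward higher hue) give a net shift of +81°.
Start = end − shift: 321 − 81 = 240°

240°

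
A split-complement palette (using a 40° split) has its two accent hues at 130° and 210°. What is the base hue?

350°

The accents sit 40° either side of the complement, so the complement is their short-arc midpoint on the wheel.
Short-arc midpoint of 130° and 210°: 170°.
Base is 180° from the complement: 170 − 180 = -10 → -10 + 360 = 350°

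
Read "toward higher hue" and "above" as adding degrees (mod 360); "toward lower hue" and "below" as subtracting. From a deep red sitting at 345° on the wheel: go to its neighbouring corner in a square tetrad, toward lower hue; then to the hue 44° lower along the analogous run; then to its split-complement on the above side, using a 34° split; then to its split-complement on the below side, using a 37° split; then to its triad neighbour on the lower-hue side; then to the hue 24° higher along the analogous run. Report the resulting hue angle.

112°

square ↓ −90°: 345 − 90 = 255°
analog 44° ↓ −44°: 255 − 44 = 211°
split-comp 34° ↑ +214°: 211 + 214 = 425 → 425 − 360 = 65°
split-comp 37° ↓ +143°: 65 + 143 = 208°
triadic ↓ −120°: 208 − 120 = 88°
analog 24° ↑ +24°: 88 + 24 = 112°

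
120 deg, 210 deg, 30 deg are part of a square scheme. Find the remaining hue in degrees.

300°

A square tetradic scheme places four hues every 90°.
The full set through 30° is {30°, 120°, 210°, 300°}.
Given {30°, 120°, 210°}, the missing hue is 300°.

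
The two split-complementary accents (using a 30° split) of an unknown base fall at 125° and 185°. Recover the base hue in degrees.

The accents sit 30° either side of the complement, so the complement is their short-arc midpoint on the wheel.
Short-arc midpoint of 125° and 185°: 155°.
Base is 180° from the complement: 155 − 180 = -25 → -25 + 360 = 335°

335°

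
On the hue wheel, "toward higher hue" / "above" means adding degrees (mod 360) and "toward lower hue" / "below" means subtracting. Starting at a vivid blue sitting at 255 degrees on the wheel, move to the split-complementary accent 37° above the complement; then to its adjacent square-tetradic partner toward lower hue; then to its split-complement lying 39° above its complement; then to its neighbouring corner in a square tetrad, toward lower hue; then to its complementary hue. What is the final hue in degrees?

331°

split-comp 37° ↑ +217°: 255 + 217 = 472 → 472 − 360 = 112°
square ↓ −90°: 112 − 90 = 22°
split-comp 39° ↑ +219°: 22 + 219 = 241°
square ↓ −90°: 241 − 90 = 151°
complement +180°: 151 + 180 = 331°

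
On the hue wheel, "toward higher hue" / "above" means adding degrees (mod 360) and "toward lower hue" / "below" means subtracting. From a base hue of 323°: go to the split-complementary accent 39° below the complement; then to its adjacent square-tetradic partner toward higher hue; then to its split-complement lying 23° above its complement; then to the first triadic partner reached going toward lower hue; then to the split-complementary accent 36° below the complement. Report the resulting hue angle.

323 + 141 = 464 → 464 − 360 = 104°   (split-comp 39° ↓)
104 + 90 = 194°   (square ↑)
194 + 203 = 397 → 397 − 360 = 37°   (split-comp 23° ↑)
37 − 120 = -83 → -83 + 360 = 277°   (triadic ↓)
277 + 144 = 421 → 421 − 360 = 61°   (split-comp 36° ↓)

61°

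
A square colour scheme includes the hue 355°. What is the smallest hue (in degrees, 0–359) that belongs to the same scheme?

A square tetradic scheme places four hues every 90°.
The full set through 355° is {85°, 175°, 265°, 355°}.

85°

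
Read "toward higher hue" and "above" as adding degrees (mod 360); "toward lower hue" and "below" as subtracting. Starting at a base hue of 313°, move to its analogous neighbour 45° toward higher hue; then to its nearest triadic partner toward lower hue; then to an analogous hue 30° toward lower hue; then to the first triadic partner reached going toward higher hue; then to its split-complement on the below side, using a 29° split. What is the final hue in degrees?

119°

analog 45° ↑ +45°: 313 + 45 = 358°
triadic ↓ −120°: 358 − 120 = 238°
analog 30° ↓ −30°: 238 − 30 = 208°
triadic ↑ +120°: 208 + 120 = 328°
split-comp 29° ↓ +151°: 328 + 151 = 479 → 479 − 360 = 119°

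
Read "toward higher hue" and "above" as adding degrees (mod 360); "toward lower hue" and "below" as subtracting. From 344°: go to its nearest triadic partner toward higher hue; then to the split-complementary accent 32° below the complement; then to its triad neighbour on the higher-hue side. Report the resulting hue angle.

triadic ↑ +120°: 344 + 120 = 464 → 464 − 360 = 104°
split-comp 32° ↓ +148°: 104 + 148 = 252°
triadic ↑ +120°: 252 + 120 = 372 → 372 − 360 = 12°

12°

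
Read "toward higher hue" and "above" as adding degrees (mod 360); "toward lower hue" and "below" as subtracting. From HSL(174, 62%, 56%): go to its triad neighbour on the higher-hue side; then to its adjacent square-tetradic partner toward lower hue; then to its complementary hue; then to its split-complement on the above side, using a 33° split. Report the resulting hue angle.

237°

174 + 120 = 294°   (triadic ↑)
294 − 90 = 204°   (square ↓)
204 + 180 = 384 → 384 − 360 = 24°   (complement)
24 + 213 = 237°   (split-comp 33° ↑)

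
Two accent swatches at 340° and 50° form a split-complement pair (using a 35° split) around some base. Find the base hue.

The accents sit 35° either side of the complement, so the complement is their short-arc midpoint on the wheel.
Short-arc midpoint of 340° and 50°: 15°.
Base is 180° from the complement: 15 − 180 = -165 → -165 + 360 = 195°

195°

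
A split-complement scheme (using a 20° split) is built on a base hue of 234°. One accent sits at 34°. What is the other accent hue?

74°

Split-complementary hues sit 20° either side of the complement.
Complement of the base 234°: 234 + 180 = 414 → 414 − 360 = 54°
The given accent 34° is 20° one side of 54°; the other accent sits 20° the other side: 54 + 20 = 74°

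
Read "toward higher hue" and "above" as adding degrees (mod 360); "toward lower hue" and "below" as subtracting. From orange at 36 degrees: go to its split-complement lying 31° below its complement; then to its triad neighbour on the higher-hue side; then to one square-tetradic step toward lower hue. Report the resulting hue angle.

36 + 149 = 185°   (split-comp 31° ↓)
185 + 120 = 305°   (triadic ↑)
305 − 90 = 215°   (square ↓)

215°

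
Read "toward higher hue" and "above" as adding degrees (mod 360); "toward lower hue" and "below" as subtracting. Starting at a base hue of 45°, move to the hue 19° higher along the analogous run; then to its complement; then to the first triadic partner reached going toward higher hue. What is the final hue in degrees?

4°

45 + 19 = 64°   (analog 19° ↑)
64 + 180 = 244°   (complement)
244 + 120 = 364 → 364 − 360 = 4°   (triadic ↑)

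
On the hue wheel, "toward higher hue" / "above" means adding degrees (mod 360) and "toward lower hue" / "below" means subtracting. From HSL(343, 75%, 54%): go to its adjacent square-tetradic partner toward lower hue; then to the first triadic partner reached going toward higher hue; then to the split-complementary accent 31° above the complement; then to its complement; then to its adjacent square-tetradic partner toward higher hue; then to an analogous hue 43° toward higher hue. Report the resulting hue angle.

343 − 90 = 253°   (square ↓)
253 + 120 = 373 → 373 − 360 = 13°   (triadic ↑)
13 + 211 = 224°   (split-comp 31° ↑)
224 + 180 = 404 → 404 − 360 = 44°   (complement)
44 + 90 = 134°   (square ↑)
134 + 43 = 177°   (analog 43° ↑)

177°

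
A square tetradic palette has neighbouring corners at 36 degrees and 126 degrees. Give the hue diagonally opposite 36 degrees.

216°

A square tetradic scheme places four hues 90° apart; opposite corners are 180° apart.
36 + 180 = 216°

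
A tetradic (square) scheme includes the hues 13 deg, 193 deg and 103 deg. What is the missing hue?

A square tetradic scheme places four hues every 90°.
The full set through 13° is {13°, 103°, 193°, 283°}.
Given {13°, 103°, 193°}, the missing hue is 283°.

283°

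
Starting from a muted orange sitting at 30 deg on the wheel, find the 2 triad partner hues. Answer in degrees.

A triad places three hues 120° apart.
30 + 120 = 150°
30 + 240 = 270°

150° and 270°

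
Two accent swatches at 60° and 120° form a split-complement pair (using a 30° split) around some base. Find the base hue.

270°

The accents sit 30° either side of the complement, so the complement is their short-arc midpoint on the wheel.
Short-arc midpoint of 60° and 120°: 90°.
Base is 180° from the complement: 90 − 180 = -90 → -90 + 360 = 270°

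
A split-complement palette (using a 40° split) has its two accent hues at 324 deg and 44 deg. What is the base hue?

184°

The accents sit 40° either side of the complement, so the complement is their short-arc midpoint on the wheel.
Short-arc midpoint of 324° and 44°: 4°.
Base is 180° from the complement: 4 − 180 = -176 → -176 + 360 = 184°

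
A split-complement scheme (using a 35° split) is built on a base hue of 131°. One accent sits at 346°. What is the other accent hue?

Split-complementary hues sit 35° either side of the complement.
Complement of the base 131°: 131 + 180 = 311°
The given accent 346° is 35° one side of 311°; the other accent sits 35° the other side: 311 − 35 = 276°

276°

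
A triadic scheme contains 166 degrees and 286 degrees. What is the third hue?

A triad spaces three hues 120° apart.
The full set is {46°, 166°, 286°}.

46°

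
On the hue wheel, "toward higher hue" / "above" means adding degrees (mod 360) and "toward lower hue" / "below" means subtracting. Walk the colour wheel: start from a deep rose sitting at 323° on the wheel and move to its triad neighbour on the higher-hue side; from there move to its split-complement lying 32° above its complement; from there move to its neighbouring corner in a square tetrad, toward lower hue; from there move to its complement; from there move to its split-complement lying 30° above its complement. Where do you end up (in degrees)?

235°

323 + 120 = 443 → 443 − 360 = 83°   (triadic ↑)
83 + 212 = 295°   (split-comp 32° ↑)
295 − 90 = 205°   (square ↓)
205 + 180 = 385 → 385 − 360 = 25°   (complement)
25 + 210 = 235°   (split-comp 30° ↑)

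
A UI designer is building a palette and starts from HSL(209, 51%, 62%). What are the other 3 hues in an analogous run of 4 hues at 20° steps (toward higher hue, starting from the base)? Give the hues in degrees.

229°, 249°, 269°

Analogous hues sit every 20° along the wheel.
209 + 20 = 229°
209 + 40 = 249°
209 + 60 = 269°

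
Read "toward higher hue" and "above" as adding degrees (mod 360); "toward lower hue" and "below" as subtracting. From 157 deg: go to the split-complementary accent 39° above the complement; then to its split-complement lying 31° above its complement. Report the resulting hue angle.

227°

157 + 219 = 376 → 376 − 360 = 16°   (split-comp 39° ↑)
16 + 211 = 227°   (split-comp 31° ↑)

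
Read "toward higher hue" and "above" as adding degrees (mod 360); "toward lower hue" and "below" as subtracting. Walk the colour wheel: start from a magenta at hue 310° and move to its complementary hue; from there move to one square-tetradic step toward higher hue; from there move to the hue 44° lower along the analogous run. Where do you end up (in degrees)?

176°

complement +180°: 310 + 180 = 490 → 490 − 360 = 130°
square ↑ +90°: 130 + 90 = 220°
analog 44° ↓ −44°: 220 − 44 = 176°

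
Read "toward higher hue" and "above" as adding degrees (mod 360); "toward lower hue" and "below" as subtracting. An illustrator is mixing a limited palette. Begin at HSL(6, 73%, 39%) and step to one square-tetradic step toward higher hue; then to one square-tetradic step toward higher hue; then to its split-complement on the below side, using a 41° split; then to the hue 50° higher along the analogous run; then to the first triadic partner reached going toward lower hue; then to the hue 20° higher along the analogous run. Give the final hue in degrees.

square ↑ +90°: 6 + 90 = 96°
square ↑ +90°: 96 + 90 = 186°
split-comp 41° ↓ +139°: 186 + 139 = 325°
analog 50° ↑ +50°: 325 + 50 = 375 → 375 − 360 = 15°
triadic ↓ −120°: 15 − 120 = -105 → -105 + 360 = 255°
analog 20° ↑ +20°: 255 + 20 = 275°

275°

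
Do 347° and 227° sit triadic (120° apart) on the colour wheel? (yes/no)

yes

Angular distance: |347 − 227| = 120 = 120°.
Triadic (120° apart) requires 120°.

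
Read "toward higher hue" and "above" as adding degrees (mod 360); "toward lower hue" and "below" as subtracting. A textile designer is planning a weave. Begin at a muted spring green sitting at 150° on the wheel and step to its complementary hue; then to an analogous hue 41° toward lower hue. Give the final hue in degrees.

complement +180°: 150 + 180 = 330°
analog 41° ↓ −41°: 330 − 41 = 289°

289°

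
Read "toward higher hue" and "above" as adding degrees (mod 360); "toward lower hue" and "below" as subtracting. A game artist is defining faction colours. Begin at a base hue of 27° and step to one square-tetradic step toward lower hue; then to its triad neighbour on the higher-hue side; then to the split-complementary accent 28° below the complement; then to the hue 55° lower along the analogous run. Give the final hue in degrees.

154°

−90° (square ↓): 27 − 90 = -63 → -63 + 360 = 297°
+120° (triadic ↑): 297 + 120 = 417 → 417 − 360 = 57°
+152° (split-comp 28° ↓): 57 + 152 = 209°
−55° (analog 55° ↓): 209 − 55 = 154°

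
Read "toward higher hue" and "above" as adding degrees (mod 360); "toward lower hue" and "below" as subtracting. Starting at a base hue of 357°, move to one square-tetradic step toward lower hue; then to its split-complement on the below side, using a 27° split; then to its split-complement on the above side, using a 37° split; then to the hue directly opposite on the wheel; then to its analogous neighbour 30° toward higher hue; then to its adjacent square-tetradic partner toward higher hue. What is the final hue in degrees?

217°

−90° (square ↓): 357 − 90 = 267°
+153° (split-comp 27° ↓): 267 + 153 = 420 → 420 − 360 = 60°
+217° (split-comp 37° ↑): 60 + 217 = 277°
+180° (complement): 277 + 180 = 457 → 457 − 360 = 97°
+30° (analog 30° ↑): 97 + 30 = 127°
+90° (square ↑): 127 + 90 = 217°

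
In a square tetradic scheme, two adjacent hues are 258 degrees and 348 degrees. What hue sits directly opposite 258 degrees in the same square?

78°

A square tetradic scheme places four hues 90° apart; opposite corners are 180° apart.
258 + 180 = 438 → 438 − 360 = 78°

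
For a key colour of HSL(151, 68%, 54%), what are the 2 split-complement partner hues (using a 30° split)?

301° and 1°

Split-complementary hues sit 30° either side of the complement.
Complement of 151 degrees: 151 + 180 = 331°
331 − 30 = 301°
331 + 30 = 361 → 361 − 360 = 1°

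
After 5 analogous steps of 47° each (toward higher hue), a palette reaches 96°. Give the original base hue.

221°

5 steps of 47° (toward higher hue) give a net shift of +235°.
Start = end − shift: 96 − 235 = -139 → -139 + 360 = 221°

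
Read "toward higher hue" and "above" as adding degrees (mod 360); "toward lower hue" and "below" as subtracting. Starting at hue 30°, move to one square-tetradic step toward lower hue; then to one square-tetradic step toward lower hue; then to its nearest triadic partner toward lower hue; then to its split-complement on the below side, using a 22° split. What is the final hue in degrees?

248°

−90° (square ↓): 30 − 90 = -60 → -60 + 360 = 300°
−90° (square ↓): 300 − 90 = 210°
−120° (triadic ↓): 210 − 120 = 90°
+158° (split-comp 22° ↓): 90 + 158 = 248°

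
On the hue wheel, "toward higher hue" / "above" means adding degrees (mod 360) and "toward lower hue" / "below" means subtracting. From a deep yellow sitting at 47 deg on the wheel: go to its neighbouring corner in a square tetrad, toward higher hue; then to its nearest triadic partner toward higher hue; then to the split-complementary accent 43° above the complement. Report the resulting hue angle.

+90° (square ↑): 47 + 90 = 137°
+120° (triadic ↑): 137 + 120 = 257°
+223° (split-comp 43° ↑): 257 + 223 = 480 → 480 − 360 = 120°

120°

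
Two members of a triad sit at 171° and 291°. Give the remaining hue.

51°

A triad spaces three hues 120° apart.
The full set is {51°, 171°, 291°}.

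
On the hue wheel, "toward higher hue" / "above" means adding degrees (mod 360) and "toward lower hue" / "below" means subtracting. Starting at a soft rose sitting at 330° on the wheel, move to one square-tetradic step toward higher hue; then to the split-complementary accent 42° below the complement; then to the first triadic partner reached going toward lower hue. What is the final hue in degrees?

+90° (square ↑): 330 + 90 = 420 → 420 − 360 = 60°
+138° (split-comp 42° ↓): 60 + 138 = 198°
−120° (triadic ↓): 198 − 120 = 78°

78°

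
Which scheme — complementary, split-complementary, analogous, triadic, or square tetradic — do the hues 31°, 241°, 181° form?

split-complementary

Sort the hues: 31°, 181°, 241°.
Successive gaps around the wheel: 150°, 60°, 150°.
Two 150° gaps and one 60° gap — a base hue opposite a pair of accents 30° either side of its complement — is the split-complementary pattern.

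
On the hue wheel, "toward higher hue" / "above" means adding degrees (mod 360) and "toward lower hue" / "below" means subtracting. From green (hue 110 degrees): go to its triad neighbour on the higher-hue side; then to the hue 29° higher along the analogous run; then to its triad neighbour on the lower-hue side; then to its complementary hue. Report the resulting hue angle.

+120° (triadic ↑): 110 + 120 = 230°
+29° (analog 29° ↑): 230 + 29 = 259°
−120° (triadic ↓): 259 − 120 = 139°
+180° (complement): 139 + 180 = 319°

319°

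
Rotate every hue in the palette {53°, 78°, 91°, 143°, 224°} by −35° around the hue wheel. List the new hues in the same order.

18°, 43°, 56°, 108°, 189°

53 − 35 = 18°
78 − 35 = 43°
91 − 35 = 56°
143 − 35 = 108°
224 − 35 = 189°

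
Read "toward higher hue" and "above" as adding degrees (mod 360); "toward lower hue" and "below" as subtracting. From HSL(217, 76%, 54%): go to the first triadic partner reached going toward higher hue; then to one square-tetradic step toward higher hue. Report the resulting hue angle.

67°

triadic ↑ +120°: 217 + 120 = 337°
square ↑ +90°: 337 + 90 = 427 → 427 − 360 = 67°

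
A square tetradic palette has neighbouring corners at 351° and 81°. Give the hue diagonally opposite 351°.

171°

A square tetradic scheme places four hues 90° apart; opposite corners are 180° apart.
351 + 180 = 531 → 531 − 360 = 171°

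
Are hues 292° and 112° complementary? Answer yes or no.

Angular distance: |292 − 112| = 180 = 180°.
Complementary requires 180°.

yes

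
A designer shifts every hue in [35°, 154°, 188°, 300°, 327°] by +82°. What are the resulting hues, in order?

35 + 82 = 117°
154 + 82 = 236°
188 + 82 = 270°
300 + 82 = 382 → 382 − 360 = 22°
327 + 82 = 409 → 409 − 360 = 49°

117°, 236°, 270°, 22°, 49°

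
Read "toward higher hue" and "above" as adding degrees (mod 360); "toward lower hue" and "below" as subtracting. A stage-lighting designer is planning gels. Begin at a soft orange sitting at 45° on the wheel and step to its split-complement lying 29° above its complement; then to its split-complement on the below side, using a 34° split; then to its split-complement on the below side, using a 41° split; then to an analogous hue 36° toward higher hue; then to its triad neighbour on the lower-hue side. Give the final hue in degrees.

95°

split-comp 29° ↑ +209°: 45 + 209 = 254°
split-comp 34° ↓ +146°: 254 + 146 = 400 → 400 − 360 = 40°
split-comp 41° ↓ +139°: 40 + 139 = 179°
analog 36° ↑ +36°: 179 + 36 = 215°
triadic ↓ −120°: 215 − 120 = 95°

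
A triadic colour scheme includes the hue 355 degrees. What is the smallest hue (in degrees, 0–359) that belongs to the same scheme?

115°

A triad places three hues 120° apart.
The full set through 355° is {115°, 235°, 355°}.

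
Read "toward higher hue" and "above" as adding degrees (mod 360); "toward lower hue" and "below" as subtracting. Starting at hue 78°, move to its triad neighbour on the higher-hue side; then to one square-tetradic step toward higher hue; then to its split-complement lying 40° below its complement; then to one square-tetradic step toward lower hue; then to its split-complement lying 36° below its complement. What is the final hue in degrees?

122°

78 + 120 = 198°   (triadic ↑)
198 + 90 = 288°   (square ↑)
288 + 140 = 428 → 428 − 360 = 68°   (split-comp 40° ↓)
68 − 90 = -22 → -22 + 360 = 338°   (square ↓)
338 + 144 = 482 → 482 − 360 = 122°   (split-comp 36° ↓)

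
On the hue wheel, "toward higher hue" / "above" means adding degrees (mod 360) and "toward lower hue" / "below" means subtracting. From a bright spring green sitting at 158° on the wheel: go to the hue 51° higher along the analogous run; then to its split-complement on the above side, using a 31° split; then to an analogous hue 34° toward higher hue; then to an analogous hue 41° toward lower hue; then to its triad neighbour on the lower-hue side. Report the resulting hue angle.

293°

+51° (analog 51° ↑): 158 + 51 = 209°
+211° (split-comp 31° ↑): 209 + 211 = 420 → 420 − 360 = 60°
+34° (analog 34° ↑): 60 + 34 = 94°
−41° (analog 41° ↓): 94 − 41 = 53°
−120° (triadic ↓): 53 − 120 = -67 → -67 + 360 = 293°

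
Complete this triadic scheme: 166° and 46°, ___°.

A triad places three hues 120° apart.
The full set through 46° is {46°, 166°, 286°}.
Given {46°, 166°}, the missing hue is 286°.

286°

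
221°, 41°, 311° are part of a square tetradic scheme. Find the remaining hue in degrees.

A square tetradic scheme places four hues every 90°.
The full set through 41° is {41°, 131°, 221°, 311°}.
Given {41°, 221°, 311°}, the missing hue is 131°.

131°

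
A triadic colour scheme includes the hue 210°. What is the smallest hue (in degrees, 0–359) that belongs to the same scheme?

A triad places three hues 120° apart.
The full set through 210° is {90°, 210°, 330°}.

90°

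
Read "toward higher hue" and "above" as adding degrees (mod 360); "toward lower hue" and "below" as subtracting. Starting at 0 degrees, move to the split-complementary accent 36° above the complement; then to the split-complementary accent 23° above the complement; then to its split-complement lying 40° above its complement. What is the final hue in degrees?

0 + 216 = 216°   (split-comp 36° ↑)
216 + 203 = 419 → 419 − 360 = 59°   (split-comp 23° ↑)
59 + 220 = 279°   (split-comp 40° ↑)

279°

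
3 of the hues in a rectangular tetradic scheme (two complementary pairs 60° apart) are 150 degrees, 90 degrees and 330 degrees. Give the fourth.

A rectangular tetradic uses two complementary pairs 60° apart: offsets 0°, 60°, 180°, 240°.
Among {90°, 150°, 330°}, 330° and 150° are a 180° pair.
The remaining hue 90° needs its own complement: 90 + 180 = 270°

270°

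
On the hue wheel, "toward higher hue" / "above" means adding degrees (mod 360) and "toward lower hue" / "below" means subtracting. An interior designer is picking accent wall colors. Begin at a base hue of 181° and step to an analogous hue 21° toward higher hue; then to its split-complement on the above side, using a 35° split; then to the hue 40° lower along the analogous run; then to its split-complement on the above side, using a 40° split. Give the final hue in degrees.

237°

181 + 21 = 202°   (analog 21° ↑)
202 + 215 = 417 → 417 − 360 = 57°   (split-comp 35° ↑)
57 − 40 = 17°   (analog 40° ↓)
17 + 220 = 237°   (split-comp 40° ↑)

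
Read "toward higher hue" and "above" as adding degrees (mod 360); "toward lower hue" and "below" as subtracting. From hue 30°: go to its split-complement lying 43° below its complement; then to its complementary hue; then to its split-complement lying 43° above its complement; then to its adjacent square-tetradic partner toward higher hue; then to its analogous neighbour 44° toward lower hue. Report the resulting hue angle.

256°

split-comp 43° ↓ +137°: 30 + 137 = 167°
complement +180°: 167 + 180 = 347°
split-comp 43° ↑ +223°: 347 + 223 = 570 → 570 − 360 = 210°
square ↑ +90°: 210 + 90 = 300°
analog 44° ↓ −44°: 300 − 44 = 256°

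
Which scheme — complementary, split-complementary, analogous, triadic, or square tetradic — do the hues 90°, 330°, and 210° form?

Sort the hues: 90°, 210°, 330°.
Successive gaps around the wheel: 120°, 120°, 120°.
Three hues equally spaced 120° apart form a triad.

triadic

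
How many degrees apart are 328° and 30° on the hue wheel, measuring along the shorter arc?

|328 − 30| = 298.
The shorter arc is 360 − 298 = 62°.

62°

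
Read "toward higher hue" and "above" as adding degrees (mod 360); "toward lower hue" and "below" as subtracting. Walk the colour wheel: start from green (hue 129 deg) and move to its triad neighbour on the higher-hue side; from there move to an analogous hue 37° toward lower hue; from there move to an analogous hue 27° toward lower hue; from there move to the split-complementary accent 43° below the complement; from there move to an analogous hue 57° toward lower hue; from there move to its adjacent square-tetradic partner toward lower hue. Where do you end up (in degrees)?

175°

129 + 120 = 249°   (triadic ↑)
249 − 37 = 212°   (analog 37° ↓)
212 − 27 = 185°   (analog 27° ↓)
185 + 137 = 322°   (split-comp 43° ↓)
322 − 57 = 265°   (analog 57° ↓)
265 − 90 = 175°   (square ↓)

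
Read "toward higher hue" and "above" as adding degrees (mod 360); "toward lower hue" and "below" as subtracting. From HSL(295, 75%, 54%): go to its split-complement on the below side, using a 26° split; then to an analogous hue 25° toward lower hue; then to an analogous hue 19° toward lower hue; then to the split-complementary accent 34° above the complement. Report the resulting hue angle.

259°

295 + 154 = 449 → 449 − 360 = 89°   (split-comp 26° ↓)
89 − 25 = 64°   (analog 25° ↓)
64 − 19 = 45°   (analog 19° ↓)
45 + 214 = 259°   (split-comp 34° ↑)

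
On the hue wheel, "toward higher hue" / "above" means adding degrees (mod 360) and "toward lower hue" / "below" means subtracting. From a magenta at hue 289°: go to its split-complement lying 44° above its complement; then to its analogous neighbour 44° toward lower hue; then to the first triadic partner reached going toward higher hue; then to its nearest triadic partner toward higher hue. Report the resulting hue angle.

289 + 224 = 513 → 513 − 360 = 153°   (split-comp 44° ↑)
153 − 44 = 109°   (analog 44° ↓)
109 + 120 = 229°   (triadic ↑)
229 + 120 = 349°   (triadic ↑)

349°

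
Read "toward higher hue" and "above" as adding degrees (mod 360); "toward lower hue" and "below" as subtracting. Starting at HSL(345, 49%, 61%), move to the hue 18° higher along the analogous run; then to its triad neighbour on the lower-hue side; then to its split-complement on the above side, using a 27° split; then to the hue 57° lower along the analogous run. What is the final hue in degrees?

33°

+18° (analog 18° ↑): 345 + 18 = 363 → 363 − 360 = 3°
−120° (triadic ↓): 3 − 120 = -117 → -117 + 360 = 243°
+207° (split-comp 27° ↑): 243 + 207 = 450 → 450 − 360 = 90°
−57° (analog 57° ↓): 90 − 57 = 33°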